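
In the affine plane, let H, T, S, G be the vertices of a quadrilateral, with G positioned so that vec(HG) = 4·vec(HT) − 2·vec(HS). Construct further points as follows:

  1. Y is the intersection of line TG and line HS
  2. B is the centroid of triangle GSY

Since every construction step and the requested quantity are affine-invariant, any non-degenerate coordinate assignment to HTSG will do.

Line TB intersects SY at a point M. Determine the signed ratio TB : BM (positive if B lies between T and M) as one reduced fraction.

TB:BM = -1/4

Choose coordinates H = (0, 0), T = (1, 0), S = (0, 1), G = (4, -2).
1. Y is the intersection of line TG and line HS ⇒ Y = (0, 2/3)
2. B is the centroid of triangle GSY ⇒ B = (4/3, -1/9)
line TB meets SY at M = (0, 1/3)
B = T + t·(M−T) with t = -1/3, so TB:BM = -1/3:4/3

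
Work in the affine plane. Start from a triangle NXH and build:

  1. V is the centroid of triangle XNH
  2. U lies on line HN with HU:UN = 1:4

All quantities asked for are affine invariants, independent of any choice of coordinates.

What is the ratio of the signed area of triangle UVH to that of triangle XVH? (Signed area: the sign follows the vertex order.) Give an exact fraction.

Assign N = (0, 0), X = (1, 0), H = (0, 1) — the answer is frame-independent, so this choice is without loss of generality.
1. V is the centroid of triangle XNH ⇒ V = (1/3, 1/3)
2. U lies on line HN with HU:UN = 1:4 ⇒ U = (0, 4/5)
2·[UVH] = 1/15, 2·[XVH] = -1/3
[UVH]:[XVH] = 1/15:-1/3 = -1/5

[UVH]:[XVH] = -1/5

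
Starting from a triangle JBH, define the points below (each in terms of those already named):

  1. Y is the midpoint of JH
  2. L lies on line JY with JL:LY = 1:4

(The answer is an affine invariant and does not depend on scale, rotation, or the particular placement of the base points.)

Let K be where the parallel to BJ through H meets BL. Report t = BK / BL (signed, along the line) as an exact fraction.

t = 10

Choose coordinates J = (0, 0), B = (1, 0), H = (0, 1).
1. Y is the midpoint of JH ⇒ Y = (0, 1/2)
2. L lies on line JY with JL:LY = 1:4 ⇒ L = (0, 1/10)
through H parallel to BJ: direction (-1, 0); meets BL at K = (-9, 1)
K = B + t·(L−B) with t = 10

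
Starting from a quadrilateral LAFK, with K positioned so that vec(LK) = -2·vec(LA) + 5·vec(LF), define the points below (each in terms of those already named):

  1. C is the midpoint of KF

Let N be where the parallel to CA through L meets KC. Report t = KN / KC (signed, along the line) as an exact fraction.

t = 4

Assign L = (0, 0), A = (1, 0), F = (0, 1), K = (-2, 5) — the answer is frame-independent, so this choice is without loss of generality.
1. C is the midpoint of KF ⇒ C = (-1, 3)
through L parallel to CA: direction (2, -3); meets KC at N = (2, -3)
N = K + t·(C−K) with t = 4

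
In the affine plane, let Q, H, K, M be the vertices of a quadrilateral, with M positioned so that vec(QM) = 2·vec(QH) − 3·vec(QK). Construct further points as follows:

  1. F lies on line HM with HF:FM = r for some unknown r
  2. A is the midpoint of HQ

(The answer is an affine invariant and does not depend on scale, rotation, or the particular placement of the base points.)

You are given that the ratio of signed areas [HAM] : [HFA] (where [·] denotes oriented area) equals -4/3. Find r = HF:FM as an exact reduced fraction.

Choose coordinates Q = (0, 0), H = (1, 0), K = (0, 1), M = (2, -3).
1. With HF:FM = r, write λ = r/(r+1) so F = H + λ·(M−H); F is affine-linear in λ
2. A is the midpoint of HQ ⇒ A = (1/2, 0)
Every point depending on F is an affine combination of F and λ-independent points, so each such coordinate is linear in λ; the λ² term in each signed area is a multiple of (M−H)×(M−H) = 0, so 2·[HAM] and 2·[HFA] are each linear in λ. Evaluating at λ=0 and λ=1:
  2·[HAM] = 3/2,   2·[HFA] = -3/2·λ
So [HAM]:[HFA] = (3/2) / (-3/2·λ). Setting this equal to -4/3:
  3/2 = -4/3·(-3/2·λ)  ⇒  λ = 3/4
Then r = λ/(1−λ) = (3/4)/(1/4) = 3. Check: with r = 3, F = (7/4, -9/4) and [HAM]:[HFA] = -4/3 as required.

r = 3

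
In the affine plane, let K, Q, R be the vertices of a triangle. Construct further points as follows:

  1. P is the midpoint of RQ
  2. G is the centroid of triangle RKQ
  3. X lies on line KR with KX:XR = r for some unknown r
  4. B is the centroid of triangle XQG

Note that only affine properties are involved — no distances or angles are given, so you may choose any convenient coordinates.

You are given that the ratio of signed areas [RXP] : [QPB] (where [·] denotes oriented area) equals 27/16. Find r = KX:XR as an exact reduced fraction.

r = 4/3

Choose coordinates K = (0, 0), Q = (1, 0), R = (0, 1).
1. P is the midpoint of RQ ⇒ P = (1/2, 1/2)
2. G is the centroid of triangle RKQ ⇒ G = (1/3, 1/3)
3. With KX:XR = r, write λ = r/(r+1) so X = K + λ·(R−K); X is affine-linear in λ
4. B is the centroid of triangle XQG ⇒ B is an affine combination of earlier points and hence also affine-linear in λ
Every point depending on X is an affine combination of X and λ-independent points, so each such coordinate is linear in λ; the λ² term in each signed area is a multiple of (R−K)×(R−K) = 0, so 2·[RXP] and 2·[QPB] are each linear in λ. Evaluating at λ=0 and λ=1:
  2·[RXP] = -1/2·λ + 1/2,   2·[QPB] = -1/6·λ + 2/9
So [RXP]:[QPB] = (-1/2·λ + 1/2) / (-1/6·λ + 2/9). Setting this equal to 27/16:
  -1/2·λ + 1/2 = 27/16·(-1/6·λ + 2/9)  ⇒  λ = 4/7
Then r = λ/(1−λ) = (4/7)/(3/7) = 4/3. Check: with r = 4/3, X = (0, 4/7) and [RXP]:[QPB] = 27/16 as required.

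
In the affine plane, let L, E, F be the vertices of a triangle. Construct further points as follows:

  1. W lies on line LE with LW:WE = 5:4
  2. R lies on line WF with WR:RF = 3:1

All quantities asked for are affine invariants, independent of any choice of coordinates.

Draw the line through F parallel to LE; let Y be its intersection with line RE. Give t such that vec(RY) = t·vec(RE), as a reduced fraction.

t = -1/3

Work in coordinates with L = (0, 0), E = (1, 0), F = (0, 1).
1. W lies on line LE with LW:WE = 5:4 ⇒ W = (5/9, 0)
2. R lies on line WF with WR:RF = 3:1 ⇒ R = (5/36, 3/4)
through F parallel to LE: direction (1, 0); meets RE at Y = (-4/27, 1)
Y = R + t·(E−R) with t = -1/3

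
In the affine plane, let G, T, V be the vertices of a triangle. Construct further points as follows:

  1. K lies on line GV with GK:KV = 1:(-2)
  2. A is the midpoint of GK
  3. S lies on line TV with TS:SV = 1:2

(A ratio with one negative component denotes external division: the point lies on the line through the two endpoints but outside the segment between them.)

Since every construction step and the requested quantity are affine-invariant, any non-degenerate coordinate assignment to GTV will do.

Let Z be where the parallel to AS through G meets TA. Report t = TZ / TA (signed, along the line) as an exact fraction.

Work in coordinates with G = (0, 0), T = (1, 0), V = (0, 1).
1. K lies on line GV with GK:KV = 1:(-2) ⇒ K = (0, -1)
2. A is the midpoint of GK ⇒ A = (0, -1/2)
3. S lies on line TV with TS:SV = 1:2 ⇒ S = (2/3, 1/3)
through G parallel to AS: direction (2/3, 5/6); meets TA at Z = (-2/3, -5/6)
Z = T + t·(A−T) with t = 5/3

t = 5/3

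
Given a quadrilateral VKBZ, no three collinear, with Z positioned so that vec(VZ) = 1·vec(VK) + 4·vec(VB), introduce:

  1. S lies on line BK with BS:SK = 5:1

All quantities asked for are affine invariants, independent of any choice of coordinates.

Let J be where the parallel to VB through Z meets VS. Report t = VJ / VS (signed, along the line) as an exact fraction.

Set V = (0, 0), K = (1, 0), B = (0, 1), Z = (1, 4); any affine frame gives the same invariant.
1. S lies on line BK with BS:SK = 5:1 ⇒ S = (5/6, 1/6)
through Z parallel to VB: direction (0, 1); meets VS at J = (1, 1/5)
J = V + t·(S−V) with t = 6/5

t = 6/5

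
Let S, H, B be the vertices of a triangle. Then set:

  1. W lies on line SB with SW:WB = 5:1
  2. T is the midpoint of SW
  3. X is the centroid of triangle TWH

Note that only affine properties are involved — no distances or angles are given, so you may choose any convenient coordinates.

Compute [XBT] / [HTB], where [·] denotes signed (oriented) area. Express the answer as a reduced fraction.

[XBT]:[HTB] = -1/3

Assign S = (0, 0), H = (1, 0), B = (0, 1) — the answer is frame-independent, so this choice is without loss of generality.
1. W lies on line SB with SW:WB = 5:1 ⇒ W = (0, 5/6)
2. T is the midpoint of SW ⇒ T = (0, 5/12)
3. X is the centroid of triangle TWH ⇒ X = (1/3, 5/12)
2·[XBT] = 7/36, 2·[HTB] = -7/12
[XBT]:[HTB] = 7/36:-7/12 = -1/3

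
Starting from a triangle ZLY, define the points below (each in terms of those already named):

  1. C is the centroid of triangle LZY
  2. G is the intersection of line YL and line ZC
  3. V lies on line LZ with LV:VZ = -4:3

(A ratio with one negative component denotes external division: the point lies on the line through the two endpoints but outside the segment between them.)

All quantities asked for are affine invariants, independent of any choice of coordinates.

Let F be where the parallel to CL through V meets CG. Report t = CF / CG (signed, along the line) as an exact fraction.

t = -8

Choose coordinates Z = (0, 0), L = (1, 0), Y = (0, 1).
1. C is the centroid of triangle LZY ⇒ C = (1/3, 1/3)
2. G is the intersection of line YL and line ZC ⇒ G = (1/2, 1/2)
3. V lies on line LZ with LV:VZ = -4:3 ⇒ V = (-3, 0)
through V parallel to CL: direction (2/3, -1/3); meets CG at F = (-1, -1)
F = C + t·(G−C) with t = -8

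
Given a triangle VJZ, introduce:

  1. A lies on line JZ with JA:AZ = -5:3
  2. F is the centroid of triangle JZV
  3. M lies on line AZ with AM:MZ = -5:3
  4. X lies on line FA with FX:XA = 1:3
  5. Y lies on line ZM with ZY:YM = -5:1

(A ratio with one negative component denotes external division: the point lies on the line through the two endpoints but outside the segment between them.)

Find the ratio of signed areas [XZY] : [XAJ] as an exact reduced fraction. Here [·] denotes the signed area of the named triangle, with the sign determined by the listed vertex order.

[XZY]:[XAJ] = 9/8

Assign V = (0, 0), J = (1, 0), Z = (0, 1) — the answer is frame-independent, so this choice is without loss of generality.
1. A lies on line JZ with JA:AZ = -5:3 ⇒ A = (-3/2, 5/2)
2. F is the centroid of triangle JZV ⇒ F = (1/3, 1/3)
3. M lies on line AZ with AM:MZ = -5:3 ⇒ M = (9/4, -5/4)
4. X lies on line FA with FX:XA = 1:3 ⇒ X = (-1/8, 7/8)
5. Y lies on line ZM with ZY:YM = -5:1 ⇒ Y = (45/16, -29/16)
2·[XZY] = -45/64, 2·[XAJ] = -5/8
[XZY]:[XAJ] = -45/64:-5/8 = 9/8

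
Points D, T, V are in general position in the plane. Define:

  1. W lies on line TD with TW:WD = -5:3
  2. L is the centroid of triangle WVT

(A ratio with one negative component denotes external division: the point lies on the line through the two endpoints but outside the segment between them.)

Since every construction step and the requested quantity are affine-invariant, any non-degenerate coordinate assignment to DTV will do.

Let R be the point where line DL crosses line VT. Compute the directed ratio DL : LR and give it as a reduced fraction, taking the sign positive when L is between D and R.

DL:LR = 1/5

Choose coordinates D = (0, 0), T = (1, 0), V = (0, 1).
1. W lies on line TD with TW:WD = -5:3 ⇒ W = (-3/2, 0)
2. L is the centroid of triangle WVT ⇒ L = (-1/6, 1/3)
line DL meets VT at R = (-1, 2)
L = D + t·(R−D) with t = 1/6, so DL:LR = 1/6:5/6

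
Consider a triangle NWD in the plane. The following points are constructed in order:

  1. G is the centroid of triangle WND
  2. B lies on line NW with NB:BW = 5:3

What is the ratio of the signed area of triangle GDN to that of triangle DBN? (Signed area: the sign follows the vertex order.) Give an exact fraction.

Assign N = (0, 0), W = (1, 0), D = (0, 1) — the answer is frame-independent, so this choice is without loss of generality.
1. G is the centroid of triangle WND ⇒ G = (1/3, 1/3)
2. B lies on line NW with NB:BW = 5:3 ⇒ B = (5/8, 0)
2·[GDN] = 1/3, 2·[DBN] = -5/8
[GDN]:[DBN] = 1/3:-5/8 = -8/15

[GDN]:[DBN] = -8/15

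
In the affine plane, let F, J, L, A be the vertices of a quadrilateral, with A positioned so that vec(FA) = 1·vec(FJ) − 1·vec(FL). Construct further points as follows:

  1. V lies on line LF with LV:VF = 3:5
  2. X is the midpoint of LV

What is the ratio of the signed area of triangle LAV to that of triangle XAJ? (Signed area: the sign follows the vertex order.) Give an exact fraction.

Assign F = (0, 0), J = (1, 0), L = (0, 1), A = (1, -1) — the answer is frame-independent, so this choice is without loss of generality.
1. V lies on line LF with LV:VF = 3:5 ⇒ V = (0, 5/8)
2. X is the midpoint of LV ⇒ X = (0, 13/16)
2·[LAV] = -3/8, 2·[XAJ] = 1
[LAV]:[XAJ] = -3/8:1 = -3/8

[LAV]:[XAJ] = -3/8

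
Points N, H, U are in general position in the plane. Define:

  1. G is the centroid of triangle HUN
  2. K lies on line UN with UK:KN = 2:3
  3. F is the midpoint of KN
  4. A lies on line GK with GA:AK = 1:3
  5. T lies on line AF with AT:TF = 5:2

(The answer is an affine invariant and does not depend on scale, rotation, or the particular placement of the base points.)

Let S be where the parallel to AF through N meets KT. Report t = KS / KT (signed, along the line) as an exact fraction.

t = 2

Set N = (0, 0), H = (1, 0), U = (0, 1); any affine frame gives the same invariant.
1. G is the centroid of triangle HUN ⇒ G = (1/3, 1/3)
2. K lies on line UN with UK:KN = 2:3 ⇒ K = (0, 3/5)
3. F is the midpoint of KN ⇒ F = (0, 3/10)
4. A lies on line GK with GA:AK = 1:3 ⇒ A = (1/4, 2/5)
5. T lies on line AF with AT:TF = 5:2 ⇒ T = (1/14, 23/70)
through N parallel to AF: direction (-1/4, -1/10); meets KT at S = (1/7, 2/35)
S = K + t·(T−K) with t = 2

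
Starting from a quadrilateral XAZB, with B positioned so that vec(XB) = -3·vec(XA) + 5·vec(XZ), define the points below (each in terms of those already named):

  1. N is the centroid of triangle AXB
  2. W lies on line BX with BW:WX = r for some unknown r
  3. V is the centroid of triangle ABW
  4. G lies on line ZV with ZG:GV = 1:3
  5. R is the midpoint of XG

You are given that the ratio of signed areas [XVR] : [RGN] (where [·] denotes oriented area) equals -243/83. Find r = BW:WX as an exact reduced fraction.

Choose coordinates X = (0, 0), A = (1, 0), Z = (0, 1), B = (-3, 5).
1. N is the centroid of triangle AXB ⇒ N = (-2/3, 5/3)
2. With BW:WX = r, write λ = r/(r+1) so W = B + λ·(X−B); W is affine-linear in λ
3. V is the centroid of triangle ABW ⇒ V is an affine combination of earlier points and hence also affine-linear in λ
4. G lies on line ZV with ZG:GV = 1:3 ⇒ G is an affine combination of earlier points and hence also affine-linear in λ
5. R is the midpoint of XG ⇒ R is an affine combination of earlier points and hence also affine-linear in λ
Every point depending on W is an affine combination of W and λ-independent points, so each such coordinate is linear in λ; the λ² term in each signed area is a multiple of (X−B)×(X−B) = 0, so 2·[XVR] and 2·[RGN] are each linear in λ. Evaluating at λ=0 and λ=1:
  2·[XVR] = 3/8·λ − 5/8,   2·[RGN] = 5/72·λ + 13/72
So [XVR]:[RGN] = (3/8·λ − 5/8) / (5/72·λ + 13/72). Setting this equal to -243/83:
  3/8·λ − 5/8 = -243/83·(5/72·λ + 13/72)  ⇒  λ = 1/6
Then r = λ/(1−λ) = (1/6)/(5/6) = 1/5. Check: with r = 1/5, W = (-5/2, 25/6) and [XVR]:[RGN] = -243/83 as required.

r = 1/5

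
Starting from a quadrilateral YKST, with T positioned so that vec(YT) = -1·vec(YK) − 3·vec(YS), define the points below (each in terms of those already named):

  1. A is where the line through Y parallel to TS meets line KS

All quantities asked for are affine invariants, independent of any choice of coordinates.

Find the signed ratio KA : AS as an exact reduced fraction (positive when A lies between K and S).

KA:AS = 4

Set Y = (0, 0), K = (1, 0), S = (0, 1), T = (-1, -3); any affine frame gives the same invariant.
1. A is where the line through Y parallel to TS meets line KS ⇒ A = (1/5, 4/5)
A = K + t·(S−K) with t = 4/5, so KA:AS = t:(1−t) = 4/5:1/5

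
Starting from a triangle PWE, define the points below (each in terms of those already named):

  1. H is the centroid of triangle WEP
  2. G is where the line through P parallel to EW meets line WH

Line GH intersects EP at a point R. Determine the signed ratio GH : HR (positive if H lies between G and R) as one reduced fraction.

GH:HR = -4

Assign P = (0, 0), W = (1, 0), E = (0, 1) — the answer is frame-independent, so this choice is without loss of generality.
1. H is the centroid of triangle WEP ⇒ H = (1/3, 1/3)
2. G is where the line through P parallel to EW meets line WH ⇒ G = (-1, 1)
line GH meets EP at R = (0, 1/2)
H = G + t·(R−G) with t = 4/3, so GH:HR = 4/3:-1/3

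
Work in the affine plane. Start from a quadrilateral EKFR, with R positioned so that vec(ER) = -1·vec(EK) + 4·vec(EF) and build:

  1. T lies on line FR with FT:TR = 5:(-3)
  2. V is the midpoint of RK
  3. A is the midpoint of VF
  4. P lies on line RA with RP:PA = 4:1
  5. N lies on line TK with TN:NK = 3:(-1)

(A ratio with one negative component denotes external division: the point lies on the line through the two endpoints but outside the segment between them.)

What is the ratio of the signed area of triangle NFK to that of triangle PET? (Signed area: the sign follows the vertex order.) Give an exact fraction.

Work in coordinates with E = (0, 0), K = (1, 0), F = (0, 1), R = (-1, 4).
1. T lies on line FR with FT:TR = 5:(-3) ⇒ T = (-5/2, 17/2)
2. V is the midpoint of RK ⇒ V = (0, 2)
3. A is the midpoint of VF ⇒ A = (0, 3/2)
4. P lies on line RA with RP:PA = 4:1 ⇒ P = (-1/5, 2)
5. N lies on line TK with TN:NK = 3:(-1) ⇒ N = (11/4, -17/4)
2·[NFK] = -5/2, 2·[PET] = -33/10
[NFK]:[PET] = -5/2:-33/10 = 25/33

[NFK]:[PET] = 25/33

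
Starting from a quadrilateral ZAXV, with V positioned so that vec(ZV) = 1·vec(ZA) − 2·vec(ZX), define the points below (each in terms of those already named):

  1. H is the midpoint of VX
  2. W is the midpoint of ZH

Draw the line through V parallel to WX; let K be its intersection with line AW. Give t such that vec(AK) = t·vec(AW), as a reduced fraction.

Set Z = (0, 0), A = (1, 0), X = (0, 1), V = (1, -2); any affine frame gives the same invariant.
1. H is the midpoint of VX ⇒ H = (1/2, -1/2)
2. W is the midpoint of ZH ⇒ W = (1/4, -1/4)
through V parallel to WX: direction (-1/4, 5/4); meets AW at K = (5/8, -1/8)
K = A + t·(W−A) with t = 1/2

t = 1/2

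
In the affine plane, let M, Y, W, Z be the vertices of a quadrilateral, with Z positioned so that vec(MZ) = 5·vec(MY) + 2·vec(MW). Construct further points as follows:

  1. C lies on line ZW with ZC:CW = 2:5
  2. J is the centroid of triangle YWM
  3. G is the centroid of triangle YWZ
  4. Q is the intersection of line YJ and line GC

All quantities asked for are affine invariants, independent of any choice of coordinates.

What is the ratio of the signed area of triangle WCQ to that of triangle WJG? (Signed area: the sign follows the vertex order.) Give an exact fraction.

Choose coordinates M = (0, 0), Y = (1, 0), W = (0, 1), Z = (5, 2).
1. C lies on line ZW with ZC:CW = 2:5 ⇒ C = (25/7, 12/7)
2. J is the centroid of triangle YWM ⇒ J = (1/3, 1/3)
3. G is the centroid of triangle YWZ ⇒ G = (2, 1)
4. Q is the intersection of line YJ and line GC ⇒ Q = (3/7, 2/7)
2·[WCQ] = -20/7, 2·[WJG] = 4/3
[WCQ]:[WJG] = -20/7:4/3 = -15/7

[WCQ]:[WJG] = -15/7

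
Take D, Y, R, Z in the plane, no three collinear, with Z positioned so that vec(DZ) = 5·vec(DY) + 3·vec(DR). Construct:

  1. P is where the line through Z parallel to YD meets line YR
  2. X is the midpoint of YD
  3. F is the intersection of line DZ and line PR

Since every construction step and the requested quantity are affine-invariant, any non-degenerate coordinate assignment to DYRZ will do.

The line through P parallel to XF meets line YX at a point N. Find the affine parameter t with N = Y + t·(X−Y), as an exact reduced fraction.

Assign D = (0, 0), Y = (1, 0), R = (0, 1), Z = (5, 3) — the answer is frame-independent, so this choice is without loss of generality.
1. P is where the line through Z parallel to YD meets line YR ⇒ P = (-2, 3)
2. X is the midpoint of YD ⇒ X = (1/2, 0)
3. F is the intersection of line DZ and line PR ⇒ F = (5/8, 3/8)
through P parallel to XF: direction (1/8, 3/8); meets YX at N = (-3, 0)
N = Y + t·(X−Y) with t = 8

t = 8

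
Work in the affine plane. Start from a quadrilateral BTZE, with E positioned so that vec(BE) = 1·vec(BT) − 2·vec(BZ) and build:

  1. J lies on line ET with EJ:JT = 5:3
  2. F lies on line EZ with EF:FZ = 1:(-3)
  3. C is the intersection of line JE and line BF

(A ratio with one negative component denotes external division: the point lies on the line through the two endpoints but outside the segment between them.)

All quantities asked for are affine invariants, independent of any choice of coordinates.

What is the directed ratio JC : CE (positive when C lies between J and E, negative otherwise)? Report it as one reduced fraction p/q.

JC:CE = -19/4

Set B = (0, 0), T = (1, 0), Z = (0, 1), E = (1, -2); any affine frame gives the same invariant.
1. J lies on line ET with EJ:JT = 5:3 ⇒ J = (1, -3/4)
2. F lies on line EZ with EF:FZ = 1:(-3) ⇒ F = (3/2, -7/2)
3. C is the intersection of line JE and line BF ⇒ C = (1, -7/3)
C = J + t·(E−J) with t = 19/15, so JC:CE = t:(1−t) = 19/15:-4/15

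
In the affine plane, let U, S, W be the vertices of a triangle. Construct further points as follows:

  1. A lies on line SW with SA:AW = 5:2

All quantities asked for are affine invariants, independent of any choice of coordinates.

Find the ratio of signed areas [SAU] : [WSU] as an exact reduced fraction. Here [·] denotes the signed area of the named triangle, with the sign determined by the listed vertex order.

Assign U = (0, 0), S = (1, 0), W = (0, 1) — the answer is frame-independent, so this choice is without loss of generality.
1. A lies on line SW with SA:AW = 5:2 ⇒ A = (2/7, 5/7)
2·[SAU] = 5/7, 2·[WSU] = -1
[SAU]:[WSU] = 5/7:-1 = -5/7

[SAU]:[WSU] = -5/7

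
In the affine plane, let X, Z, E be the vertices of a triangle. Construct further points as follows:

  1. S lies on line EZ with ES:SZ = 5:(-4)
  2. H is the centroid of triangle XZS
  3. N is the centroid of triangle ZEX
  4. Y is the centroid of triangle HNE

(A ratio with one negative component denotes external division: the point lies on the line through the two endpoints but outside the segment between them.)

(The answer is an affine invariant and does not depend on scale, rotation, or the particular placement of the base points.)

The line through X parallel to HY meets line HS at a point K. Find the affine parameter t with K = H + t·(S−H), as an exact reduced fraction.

Work in coordinates with X = (0, 0), Z = (1, 0), E = (0, 1).
1. S lies on line EZ with ES:SZ = 5:(-4) ⇒ S = (5, -4)
2. H is the centroid of triangle XZS ⇒ H = (2, -4/3)
3. N is the centroid of triangle ZEX ⇒ N = (1/3, 1/3)
4. Y is the centroid of triangle HNE ⇒ Y = (7/9, 0)
through X parallel to HY: direction (-11/9, 4/3); meets HS at K = (-11/5, 12/5)
K = H + t·(S−H) with t = -7/5

t = -7/5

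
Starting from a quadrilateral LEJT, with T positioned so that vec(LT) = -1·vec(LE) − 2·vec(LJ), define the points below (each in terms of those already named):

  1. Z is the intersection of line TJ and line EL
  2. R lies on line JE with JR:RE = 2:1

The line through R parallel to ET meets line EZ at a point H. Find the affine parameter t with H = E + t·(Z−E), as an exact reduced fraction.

Assign L = (0, 0), E = (1, 0), J = (0, 1), T = (-1, -2) — the answer is frame-independent, so this choice is without loss of generality.
1. Z is the intersection of line TJ and line EL ⇒ Z = (-1/3, 0)
2. R lies on line JE with JR:RE = 2:1 ⇒ R = (2/3, 1/3)
through R parallel to ET: direction (-2, -2); meets EZ at H = (1/3, 0)
H = E + t·(Z−E) with t = 1/2

t = 1/2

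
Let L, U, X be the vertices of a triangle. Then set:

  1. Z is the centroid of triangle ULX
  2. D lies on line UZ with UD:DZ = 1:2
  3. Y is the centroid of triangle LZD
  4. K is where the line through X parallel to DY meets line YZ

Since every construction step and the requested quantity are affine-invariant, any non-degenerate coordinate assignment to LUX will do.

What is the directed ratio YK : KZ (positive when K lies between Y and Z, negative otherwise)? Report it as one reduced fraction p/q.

YK:KZ = -9/7

Choose coordinates L = (0, 0), U = (1, 0), X = (0, 1).
1. Z is the centroid of triangle ULX ⇒ Z = (1/3, 1/3)
2. D lies on line UZ with UD:DZ = 1:2 ⇒ D = (7/9, 1/9)
3. Y is the centroid of triangle LZD ⇒ Y = (10/27, 4/27)
4. K is where the line through X parallel to DY meets line YZ ⇒ K = (11/54, 53/54)
K = Y + t·(Z−Y) with t = 9/2, so YK:KZ = t:(1−t) = 9/2:-7/2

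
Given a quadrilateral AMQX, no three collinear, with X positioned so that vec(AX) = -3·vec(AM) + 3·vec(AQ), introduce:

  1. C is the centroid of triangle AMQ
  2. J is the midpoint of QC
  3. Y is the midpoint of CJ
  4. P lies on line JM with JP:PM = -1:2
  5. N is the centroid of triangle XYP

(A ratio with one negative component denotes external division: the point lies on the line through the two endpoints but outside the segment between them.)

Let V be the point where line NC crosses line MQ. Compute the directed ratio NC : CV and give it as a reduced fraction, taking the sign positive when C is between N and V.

NC:CV = 7/12

Assign A = (0, 0), M = (1, 0), Q = (0, 1), X = (-3, 3) — the answer is frame-independent, so this choice is without loss of generality.
1. C is the centroid of triangle AMQ ⇒ C = (1/3, 1/3)
2. J is the midpoint of QC ⇒ J = (1/6, 2/3)
3. Y is the midpoint of CJ ⇒ Y = (1/4, 1/2)
4. P lies on line JM with JP:PM = -1:2 ⇒ P = (-2/3, 4/3)
5. N is the centroid of triangle XYP ⇒ N = (-41/36, 29/18)
line NC meets MQ at V = (20/7, -13/7)
C = N + t·(V−N) with t = 7/19, so NC:CV = 7/19:12/19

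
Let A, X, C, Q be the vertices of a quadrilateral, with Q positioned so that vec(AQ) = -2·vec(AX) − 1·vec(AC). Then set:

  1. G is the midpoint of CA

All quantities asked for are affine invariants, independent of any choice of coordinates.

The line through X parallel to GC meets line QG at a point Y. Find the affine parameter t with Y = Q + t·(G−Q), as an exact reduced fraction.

t = 3/2

Choose coordinates A = (0, 0), X = (1, 0), C = (0, 1), Q = (-2, -1).
1. G is the midpoint of CA ⇒ G = (0, 1/2)
through X parallel to GC: direction (0, 1/2); meets QG at Y = (1, 5/4)
Y = Q + t·(G−Q) with t = 3/2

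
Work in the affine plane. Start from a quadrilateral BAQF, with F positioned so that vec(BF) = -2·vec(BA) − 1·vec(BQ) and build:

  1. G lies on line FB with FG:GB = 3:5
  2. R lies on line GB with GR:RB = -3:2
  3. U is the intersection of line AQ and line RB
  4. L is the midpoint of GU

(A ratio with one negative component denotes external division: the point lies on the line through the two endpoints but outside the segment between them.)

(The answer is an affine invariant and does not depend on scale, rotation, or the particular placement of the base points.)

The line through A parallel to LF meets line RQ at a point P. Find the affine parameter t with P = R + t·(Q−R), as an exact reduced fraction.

t = -1/2

Choose coordinates B = (0, 0), A = (1, 0), Q = (0, 1), F = (-2, -1).
1. G lies on line FB with FG:GB = 3:5 ⇒ G = (-5/4, -5/8)
2. R lies on line GB with GR:RB = -3:2 ⇒ R = (5/2, 5/4)
3. U is the intersection of line AQ and line RB ⇒ U = (2/3, 1/3)
4. L is the midpoint of GU ⇒ L = (-7/24, -7/48)
through A parallel to LF: direction (-41/24, -41/48); meets RQ at P = (15/4, 11/8)
P = R + t·(Q−R) with t = -1/2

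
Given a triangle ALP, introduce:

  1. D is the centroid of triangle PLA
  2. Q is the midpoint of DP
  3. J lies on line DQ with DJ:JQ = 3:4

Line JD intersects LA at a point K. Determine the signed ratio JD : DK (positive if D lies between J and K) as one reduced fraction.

JD:DK = 3/7

Set A = (0, 0), L = (1, 0), P = (0, 1); any affine frame gives the same invariant.
1. D is the centroid of triangle PLA ⇒ D = (1/3, 1/3)
2. Q is the midpoint of DP ⇒ Q = (1/6, 2/3)
3. J lies on line DQ with DJ:JQ = 3:4 ⇒ J = (11/42, 10/21)
line JD meets LA at K = (1/2, 0)
D = J + t·(K−J) with t = 3/10, so JD:DK = 3/10:7/10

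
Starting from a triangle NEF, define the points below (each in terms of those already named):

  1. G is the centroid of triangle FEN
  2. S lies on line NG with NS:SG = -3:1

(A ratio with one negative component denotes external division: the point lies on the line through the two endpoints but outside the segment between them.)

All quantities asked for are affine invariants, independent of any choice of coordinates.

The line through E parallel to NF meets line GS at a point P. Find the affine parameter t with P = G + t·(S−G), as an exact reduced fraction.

t = 4

Assign N = (0, 0), E = (1, 0), F = (0, 1) — the answer is frame-independent, so this choice is without loss of generality.
1. G is the centroid of triangle FEN ⇒ G = (1/3, 1/3)
2. S lies on line NG with NS:SG = -3:1 ⇒ S = (1/2, 1/2)
through E parallel to NF: direction (0, 1); meets GS at P = (1, 1)
P = G + t·(S−G) with t = 4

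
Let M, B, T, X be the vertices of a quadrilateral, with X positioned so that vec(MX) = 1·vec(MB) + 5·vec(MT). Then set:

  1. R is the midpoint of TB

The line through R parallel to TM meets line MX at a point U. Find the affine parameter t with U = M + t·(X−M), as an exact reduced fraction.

t = 1/2

Assign M = (0, 0), B = (1, 0), T = (0, 1), X = (1, 5) — the answer is frame-independent, so this choice is without loss of generality.
1. R is the midpoint of TB ⇒ R = (1/2, 1/2)
through R parallel to TM: direction (0, -1); meets MX at U = (1/2, 5/2)
U = M + t·(X−M) with t = 1/2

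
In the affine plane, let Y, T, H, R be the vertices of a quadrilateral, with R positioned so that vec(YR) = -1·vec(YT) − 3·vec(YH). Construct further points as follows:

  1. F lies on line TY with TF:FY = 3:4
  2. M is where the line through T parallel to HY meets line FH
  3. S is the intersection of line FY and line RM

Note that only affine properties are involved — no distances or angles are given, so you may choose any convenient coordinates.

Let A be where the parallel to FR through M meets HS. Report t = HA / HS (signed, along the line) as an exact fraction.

t = 7/8

Assign Y = (0, 0), T = (1, 0), H = (0, 1), R = (-1, -3) — the answer is frame-independent, so this choice is without loss of generality.
1. F lies on line TY with TF:FY = 3:4 ⇒ F = (4/7, 0)
2. M is where the line through T parallel to HY meets line FH ⇒ M = (1, -3/4)
3. S is the intersection of line FY and line RM ⇒ S = (5/3, 0)
through M parallel to FR: direction (-11/7, -3); meets HS at A = (35/24, 1/8)
A = H + t·(S−H) with t = 7/8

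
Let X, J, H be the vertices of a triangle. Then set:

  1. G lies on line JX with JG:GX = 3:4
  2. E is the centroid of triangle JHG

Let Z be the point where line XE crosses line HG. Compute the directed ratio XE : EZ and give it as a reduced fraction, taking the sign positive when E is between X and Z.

XE:EZ = -5

Assign X = (0, 0), J = (1, 0), H = (0, 1) — the answer is frame-independent, so this choice is without loss of generality.
1. G lies on line JX with JG:GX = 3:4 ⇒ G = (4/7, 0)
2. E is the centroid of triangle JHG ⇒ E = (11/21, 1/3)
line XE meets HG at Z = (44/105, 4/15)
E = X + t·(Z−X) with t = 5/4, so XE:EZ = 5/4:-1/4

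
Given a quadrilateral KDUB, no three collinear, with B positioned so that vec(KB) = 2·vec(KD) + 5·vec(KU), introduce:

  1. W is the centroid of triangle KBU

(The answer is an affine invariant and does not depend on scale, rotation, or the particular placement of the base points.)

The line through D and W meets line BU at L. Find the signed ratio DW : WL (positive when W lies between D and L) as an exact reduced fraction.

DW:WL = 8

Assign K = (0, 0), D = (1, 0), U = (0, 1), B = (2, 5) — the answer is frame-independent, so this choice is without loss of generality.
1. W is the centroid of triangle KBU ⇒ W = (2/3, 2)
line DW meets BU at L = (5/8, 9/4)
W = D + t·(L−D) with t = 8/9, so DW:WL = 8/9:1/9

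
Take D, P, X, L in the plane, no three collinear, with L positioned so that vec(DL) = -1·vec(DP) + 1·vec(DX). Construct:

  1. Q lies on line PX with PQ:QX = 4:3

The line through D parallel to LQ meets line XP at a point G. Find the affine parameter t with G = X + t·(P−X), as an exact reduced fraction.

t = 10/7

Assign D = (0, 0), P = (1, 0), X = (0, 1), L = (-1, 1) — the answer is frame-independent, so this choice is without loss of generality.
1. Q lies on line PX with PQ:QX = 4:3 ⇒ Q = (3/7, 4/7)
through D parallel to LQ: direction (10/7, -3/7); meets XP at G = (10/7, -3/7)
G = X + t·(P−X) with t = 10/7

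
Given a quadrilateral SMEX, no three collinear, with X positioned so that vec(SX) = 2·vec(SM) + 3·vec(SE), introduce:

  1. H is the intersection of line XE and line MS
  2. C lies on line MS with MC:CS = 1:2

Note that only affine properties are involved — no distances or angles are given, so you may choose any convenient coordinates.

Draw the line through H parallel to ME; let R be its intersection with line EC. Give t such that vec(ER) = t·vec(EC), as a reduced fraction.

Set S = (0, 0), M = (1, 0), E = (0, 1), X = (2, 3); any affine frame gives the same invariant.
1. H is the intersection of line XE and line MS ⇒ H = (-1, 0)
2. C lies on line MS with MC:CS = 1:2 ⇒ C = (2/3, 0)
through H parallel to ME: direction (-1, 1); meets EC at R = (4, -5)
R = E + t·(C−E) with t = 6

t = 6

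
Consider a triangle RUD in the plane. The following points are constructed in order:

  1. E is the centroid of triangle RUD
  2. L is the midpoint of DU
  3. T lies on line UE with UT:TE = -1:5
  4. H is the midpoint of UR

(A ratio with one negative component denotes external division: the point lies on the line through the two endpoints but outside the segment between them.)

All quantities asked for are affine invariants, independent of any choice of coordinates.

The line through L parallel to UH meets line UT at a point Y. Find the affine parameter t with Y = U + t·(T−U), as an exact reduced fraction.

t = -6

Assign R = (0, 0), U = (1, 0), D = (0, 1) — the answer is frame-independent, so this choice is without loss of generality.
1. E is the centroid of triangle RUD ⇒ E = (1/3, 1/3)
2. L is the midpoint of DU ⇒ L = (1/2, 1/2)
3. T lies on line UE with UT:TE = -1:5 ⇒ T = (7/6, -1/12)
4. H is the midpoint of UR ⇒ H = (1/2, 0)
through L parallel to UH: direction (-1/2, 0); meets UT at Y = (0, 1/2)
Y = U + t·(T−U) with t = -6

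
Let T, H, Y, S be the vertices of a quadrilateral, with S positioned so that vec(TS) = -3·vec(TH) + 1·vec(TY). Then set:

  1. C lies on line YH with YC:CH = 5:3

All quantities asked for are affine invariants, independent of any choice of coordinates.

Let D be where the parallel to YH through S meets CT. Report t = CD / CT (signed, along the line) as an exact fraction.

t = 3

Set T = (0, 0), H = (1, 0), Y = (0, 1), S = (-3, 1); any affine frame gives the same invariant.
1. C lies on line YH with YC:CH = 5:3 ⇒ C = (5/8, 3/8)
through S parallel to YH: direction (1, -1); meets CT at D = (-5/4, -3/4)
D = C + t·(T−C) with t = 3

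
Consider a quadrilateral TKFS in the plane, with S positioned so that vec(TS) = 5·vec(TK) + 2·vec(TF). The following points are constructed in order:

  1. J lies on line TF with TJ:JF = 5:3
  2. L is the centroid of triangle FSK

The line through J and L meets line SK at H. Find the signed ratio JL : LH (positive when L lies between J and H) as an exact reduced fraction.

Assign T = (0, 0), K = (1, 0), F = (0, 1), S = (5, 2) — the answer is frame-independent, so this choice is without loss of generality.
1. J lies on line TF with TJ:JF = 5:3 ⇒ J = (0, 5/8)
2. L is the centroid of triangle FSK ⇒ L = (2, 1)
line JL meets SK at H = (18/5, 13/10)
L = J + t·(H−J) with t = 5/9, so JL:LH = 5/9:4/9

JL:LH = 5/4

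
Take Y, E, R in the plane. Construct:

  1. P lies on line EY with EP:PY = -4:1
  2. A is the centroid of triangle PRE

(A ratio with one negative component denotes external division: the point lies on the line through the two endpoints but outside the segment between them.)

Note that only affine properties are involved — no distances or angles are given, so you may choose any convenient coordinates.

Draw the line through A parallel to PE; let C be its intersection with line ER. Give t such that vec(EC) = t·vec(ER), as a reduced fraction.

t = 1/3

Set Y = (0, 0), E = (1, 0), R = (0, 1); any affine frame gives the same invariant.
1. P lies on line EY with EP:PY = -4:1 ⇒ P = (-1/3, 0)
2. A is the centroid of triangle PRE ⇒ A = (2/9, 1/3)
through A parallel to PE: direction (4/3, 0); meets ER at C = (2/3, 1/3)
C = E + t·(R−E) with t = 1/3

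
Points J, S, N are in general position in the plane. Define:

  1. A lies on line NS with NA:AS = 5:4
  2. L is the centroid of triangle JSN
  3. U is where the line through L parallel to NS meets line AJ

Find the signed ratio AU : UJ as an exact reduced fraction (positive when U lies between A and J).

Set J = (0, 0), S = (1, 0), N = (0, 1); any affine frame gives the same invariant.
1. A lies on line NS with NA:AS = 5:4 ⇒ A = (5/9, 4/9)
2. L is the centroid of triangle JSN ⇒ L = (1/3, 1/3)
3. U is where the line through L parallel to NS meets line AJ ⇒ U = (10/27, 8/27)
U = A + t·(J−A) with t = 1/3, so AU:UJ = t:(1−t) = 1/3:2/3

AU:UJ = 1/2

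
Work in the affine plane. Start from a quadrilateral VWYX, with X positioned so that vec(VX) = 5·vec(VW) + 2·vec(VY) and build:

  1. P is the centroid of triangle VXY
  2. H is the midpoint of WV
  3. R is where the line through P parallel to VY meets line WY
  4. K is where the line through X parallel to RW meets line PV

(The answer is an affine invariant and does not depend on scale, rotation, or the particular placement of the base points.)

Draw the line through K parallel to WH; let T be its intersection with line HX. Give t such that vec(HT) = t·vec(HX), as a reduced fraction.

t = 21/16

Set V = (0, 0), W = (1, 0), Y = (0, 1), X = (5, 2); any affine frame gives the same invariant.
1. P is the centroid of triangle VXY ⇒ P = (5/3, 1)
2. H is the midpoint of WV ⇒ H = (1/2, 0)
3. R is where the line through P parallel to VY meets line WY ⇒ R = (5/3, -2/3)
4. K is where the line through X parallel to RW meets line PV ⇒ K = (35/8, 21/8)
through K parallel to WH: direction (-1/2, 0); meets HX at T = (205/32, 21/8)
T = H + t·(X−H) with t = 21/16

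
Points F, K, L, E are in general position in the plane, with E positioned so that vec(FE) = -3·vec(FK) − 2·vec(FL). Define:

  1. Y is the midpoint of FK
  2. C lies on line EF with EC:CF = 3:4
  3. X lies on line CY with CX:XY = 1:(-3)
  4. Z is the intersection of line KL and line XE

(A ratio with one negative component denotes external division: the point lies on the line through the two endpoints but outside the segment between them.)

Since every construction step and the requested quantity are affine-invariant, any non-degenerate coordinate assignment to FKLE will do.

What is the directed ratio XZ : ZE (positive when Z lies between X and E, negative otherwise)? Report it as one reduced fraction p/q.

XZ:ZE = -155/168

Set F = (0, 0), K = (1, 0), L = (0, 1), E = (-3, -2); any affine frame gives the same invariant.
1. Y is the midpoint of FK ⇒ Y = (1/2, 0)
2. C lies on line EF with EC:CF = 3:4 ⇒ C = (-12/7, -8/7)
3. X lies on line CY with CX:XY = 1:(-3) ⇒ X = (-79/28, -12/7)
4. Z is the intersection of line KL and line XE ⇒ Z = (-9/13, 22/13)
Z = X + t·(E−X) with t = -155/13, so XZ:ZE = t:(1−t) = -155/13:168/13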